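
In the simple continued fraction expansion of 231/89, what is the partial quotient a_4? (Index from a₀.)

8

231 = 2·89 + 53   →  a_0 = 2
89 = 1·53 + 36   →  a_1 = 1
53 = 1·36 + 17   →  a_2 = 1
36 = 2·17 + 2   →  a_3 = 2
17 = 8·2 + 1   →  a_4 = 8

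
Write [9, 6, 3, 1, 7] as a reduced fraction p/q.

Using pₖ = aₖpₖ₋₁ + pₖ₋₂ and qₖ = aₖqₖ₋₁ + qₖ₋₂:
  k=0: a=9, p=9, q=1
  k=1: a=6, p=55, q=6
  k=2: a=3, p=174, q=19
  k=3: a=1, p=229, q=25
  k=4: a=7, p=1777, q=194

1777/194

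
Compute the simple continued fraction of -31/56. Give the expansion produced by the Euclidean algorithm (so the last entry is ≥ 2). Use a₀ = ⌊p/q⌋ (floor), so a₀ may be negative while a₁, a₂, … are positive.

-31 = -1·56 + 25
56 = 2·25 + 6
25 = 4·6 + 1
6 = 6·1 + 0  (stop)
So -31/56 = [-1; 2, 4, 6].

[-1; 2, 4, 6]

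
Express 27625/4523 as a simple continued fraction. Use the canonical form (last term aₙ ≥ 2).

[6; 9, 3, 2, 11, 6]

27625 = 6*4523 + 487
4523 = 9*487 + 140
487 = 3*140 + 67
140 = 2*67 + 6
67 = 11*6 + 1
6 = 6*1 + 0  (stop)
So 27625/4523 = [6; 9, 3, 2, 11, 6].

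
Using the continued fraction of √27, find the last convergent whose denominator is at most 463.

1351/260

√27 = [5; 5, 10, …] (period length 2).
Convergents:
  p_0/q_0 = 5/1
  p_1/q_1 = 26/5
  p_2/q_2 = 265/51
  p_3/q_3 = 1351/260
  p_4/q_4 = 13775/2651
q_3 = 260 ≤ 463 < 2651 = q_4, so the answer is 1351/260.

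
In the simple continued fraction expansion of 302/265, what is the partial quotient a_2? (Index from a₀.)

6

302 = 1·265 + 37   →  a_0 = 1
265 = 7·37 + 6   →  a_1 = 7
37 = 6·6 + 1   →  a_2 = 6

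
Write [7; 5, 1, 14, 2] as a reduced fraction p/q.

Using pₖ = aₖpₖ₋₁ + pₖ₋₂ and qₖ = aₖqₖ₋₁ + qₖ₋₂:
  k=0: a=7, p=7, q=1
  k=1: a=5, p=36, q=5
  k=2: a=1, p=43, q=6
  k=3: a=14, p=638, q=89
  k=4: a=2, p=1319, q=184

1319/184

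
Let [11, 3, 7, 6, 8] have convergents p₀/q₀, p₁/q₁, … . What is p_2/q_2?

Using pₖ = aₖpₖ₋₁ + pₖ₋₂, qₖ = aₖqₖ₋₁ + qₖ₋₂ (with p₋₁=1, p₋₂=0, q₋₁=0, q₋₂=1):
  k=0: a=11, p=11, q=1
  k=1: a=3, p=34, q=3
  k=2: a=7, p=249, q=22

249/22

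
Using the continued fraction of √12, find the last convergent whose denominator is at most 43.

√12 = [3; 2, 6, …] (period length 2).
Convergents:
  p_0/q_0 = 3/1
  p_1/q_1 = 7/2
  p_2/q_2 = 45/13
  p_3/q_3 = 97/28
  p_4/q_4 = 627/181
q_3 = 28 ≤ 43 < 181 = q_4, so the answer is 97/28.

97/28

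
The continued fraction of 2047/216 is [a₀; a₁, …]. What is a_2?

10

2047 = 9·216 + 103   →  a_0 = 9
216 = 2·103 + 10   →  a_1 = 2
103 = 10·10 + 3   →  a_2 = 10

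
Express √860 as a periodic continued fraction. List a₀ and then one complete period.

[29; 3, 14, 3, 58]

a₀ = ⌊√860⌋ = 29.
With m₀=0, d₀=1 and mₖ₊₁ = dₖaₖ − mₖ, dₖ₊₁ = (n − mₖ₊₁²)/dₖ, aₖ₊₁ = ⌊(a₀+mₖ₊₁)/dₖ₊₁⌋:
  k=1: m=29, d=19, a=3
  k=2: m=28, d=4, a=14
  k=3: m=28, d=19, a=3
  k=4: m=29, d=1, a=58
d=1 and a=2a₀=58 at k=4, so the next step gives (m, d) = (29, 19) again — its k=1 value — and the period has length 4.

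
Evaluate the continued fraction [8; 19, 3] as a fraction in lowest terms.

Fold from the inside: start with 3/1.
  19 + 1/3 = 58/3
  8 + 3/58 = 467/58

467/58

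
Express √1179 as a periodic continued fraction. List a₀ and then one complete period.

[34; 2, 1, 33, 1, 2, 68]

a₀ = ⌊√1179⌋ = 34.
With m₀=0, d₀=1 and mₖ₊₁ = dₖaₖ − mₖ, dₖ₊₁ = (n − mₖ₊₁²)/dₖ, aₖ₊₁ = ⌊(a₀+mₖ₊₁)/dₖ₊₁⌋:
  k=1: m=34, d=23, a=2
  k=2: m=12, d=45, a=1
  k=3: m=33, d=2, a=33
  k=4: m=33, d=45, a=1
  k=5: m=12, d=23, a=2
  k=6: m=34, d=1, a=68
d=1 and a=2a₀=68 at k=6, so the next step gives (m, d) = (34, 23) again — its k=1 value — and the period has length 6.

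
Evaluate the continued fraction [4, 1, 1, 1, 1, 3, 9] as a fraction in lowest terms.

Fold from the inside: start with 9/1.
  3 + 1/9 = 28/9
  1 + 9/28 = 37/28
  1 + 28/37 = 65/37
  1 + 37/65 = 102/65
  1 + 65/102 = 167/102
  4 + 102/167 = 770/167

770/167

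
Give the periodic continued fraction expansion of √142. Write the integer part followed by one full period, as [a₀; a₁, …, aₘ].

a₀ = ⌊√142⌋ = 11.
With m₀=0, d₀=1 and mₖ₊₁ = dₖaₖ − mₖ, dₖ₊₁ = (n − mₖ₊₁²)/dₖ, aₖ₊₁ = ⌊(a₀+mₖ₊₁)/dₖ₊₁⌋:
  k=1: m=11, d=21, a=1
  k=2: m=10, d=2, a=10
  k=3: m=10, d=21, a=1
  k=4: m=11, d=1, a=22
d=1 and a=2a₀=22 at k=4, so the next step gives (m, d) = (11, 21) again — its k=1 value — and the period has length 4.

[11; 1, 10, 1, 22]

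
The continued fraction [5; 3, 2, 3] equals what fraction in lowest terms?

127/24

Fold from the inside: start with 3/1.
  2 + 1/3 = 7/3
  3 + 3/7 = 24/7
  5 + 7/24 = 127/24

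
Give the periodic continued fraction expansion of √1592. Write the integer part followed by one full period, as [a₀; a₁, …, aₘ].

[39; 1, 8, 1, 78]

a₀ = ⌊√1592⌋ = 39.
With m₀=0, d₀=1 and mₖ₊₁ = dₖaₖ − mₖ, dₖ₊₁ = (n − mₖ₊₁²)/dₖ, aₖ₊₁ = ⌊(a₀+mₖ₊₁)/dₖ₊₁⌋:
  k=1: m=39, d=71, a=1
  k=2: m=32, d=8, a=8
  k=3: m=32, d=71, a=1
  k=4: m=39, d=1, a=78
d=1 and a=2a₀=78 at k=4, so the next step gives (m, d) = (39, 71) again — its k=1 value — and the period has length 4.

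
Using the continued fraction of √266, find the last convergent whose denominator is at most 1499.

√266 = [16; 3, 4, 3, 32, …] (period length 4).
Convergents:
  p_0/q_0 = 16/1
  p_1/q_1 = 49/3
  p_2/q_2 = 212/13
  p_3/q_3 = 685/42
  p_4/q_4 = 22132/1357
  p_5/q_5 = 67081/4113
q_4 = 1357 ≤ 1499 < 4113 = q_5, so the answer is 22132/1357.

22132/1357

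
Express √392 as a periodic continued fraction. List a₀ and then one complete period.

a₀ = ⌊√392⌋ = 19.
With m₀=0, d₀=1 and mₖ₊₁ = dₖaₖ − mₖ, dₖ₊₁ = (n − mₖ₊₁²)/dₖ, aₖ₊₁ = ⌊(a₀+mₖ₊₁)/dₖ₊₁⌋:
  k=1: m=19, d=31, a=1
  k=2: m=12, d=8, a=3
  k=3: m=12, d=31, a=1
  k=4: m=19, d=1, a=38
d=1 and a=2a₀=38 at k=4, so the next step gives (m, d) = (19, 31) again — its k=1 value — and the period has length 4.

[19; 1, 3, 1, 38]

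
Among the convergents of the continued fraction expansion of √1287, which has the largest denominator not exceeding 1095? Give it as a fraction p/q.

√1287 = [35; 1, 6, 1, 70, …] (period length 4).
Convergents:
  p_0/q_0 = 35/1
  p_1/q_1 = 36/1
  p_2/q_2 = 251/7
  p_3/q_3 = 287/8
  p_4/q_4 = 20341/567
  p_5/q_5 = 20628/575
  p_6/q_6 = 144109/4017
q_5 = 575 ≤ 1095 < 4017 = q_6, so the answer is 20628/575.

20628/575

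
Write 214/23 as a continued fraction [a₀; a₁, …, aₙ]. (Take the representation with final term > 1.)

214 = 9·23 + 7
23 = 3·7 + 2
7 = 3·2 + 1
2 = 2·1 + 0  (stop)
So 214/23 = [9; 3, 3, 2].

[9; 3, 3, 2]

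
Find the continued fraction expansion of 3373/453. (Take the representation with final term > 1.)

3373 = 7×453 + 202
453 = 2×202 + 49
202 = 4×49 + 6
49 = 8×6 + 1
6 = 6×1 + 0  (stop)
So 3373/453 = [7; 2, 4, 8, 6].

[7; 2, 4, 8, 6]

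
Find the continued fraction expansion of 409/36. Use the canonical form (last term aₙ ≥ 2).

[11; 2, 1, 3, 3]

409 = 11*36 + 13
36 = 2*13 + 10
13 = 1*10 + 3
10 = 3*3 + 1
3 = 3*1 + 0  (stop)
So 409/36 = [11; 2, 1, 3, 3].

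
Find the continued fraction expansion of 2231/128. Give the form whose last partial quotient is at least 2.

2231 = 17·128 + 55
128 = 2·55 + 18
55 = 3·18 + 1
18 = 18·1 + 0  (stop)
So 2231/128 = [17; 2, 3, 18].

[17; 2, 3, 18]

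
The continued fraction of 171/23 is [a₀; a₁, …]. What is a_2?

171 = 7·23 + 10   →  a_0 = 7
23 = 2·10 + 3   →  a_1 = 2
10 = 3·3 + 1   →  a_2 = 3

3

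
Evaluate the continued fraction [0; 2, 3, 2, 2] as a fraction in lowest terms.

Fold from the inside: start with 2/1.
  2 + 1/2 = 5/2
  3 + 2/5 = 17/5
  2 + 5/17 = 39/17
  0 + 17/39 = 17/39

17/39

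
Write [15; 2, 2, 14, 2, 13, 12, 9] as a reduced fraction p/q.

3393551/220322

Using pₖ = aₖpₖ₋₁ + pₖ₋₂ and qₖ = aₖqₖ₋₁ + qₖ₋₂:
  k=0: a=15, p=15, q=1
  k=1: a=2, p=31, q=2
  k=2: a=2, p=77, q=5
  k=3: a=14, p=1109, q=72
  k=4: a=2, p=2295, q=149
  k=5: a=13, p=30944, q=2009
  k=6: a=12, p=373623, q=24257
  k=7: a=9, p=3393551, q=220322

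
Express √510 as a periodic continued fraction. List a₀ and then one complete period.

[22; 1, 1, 2, 1, 1, 44]

a₀ = ⌊√510⌋ = 22.
With m₀=0, d₀=1 and mₖ₊₁ = dₖaₖ − mₖ, dₖ₊₁ = (n − mₖ₊₁²)/dₖ, aₖ₊₁ = ⌊(a₀+mₖ₊₁)/dₖ₊₁⌋:
  k=1: m=22, d=26, a=1
  k=2: m=4, d=19, a=1
  k=3: m=15, d=15, a=2
  k=4: m=15, d=19, a=1
  k=5: m=4, d=26, a=1
  k=6: m=22, d=1, a=44
d=1 and a=2a₀=44 at k=6, so the next step gives (m, d) = (22, 26) again — its k=1 value — and the period has length 6.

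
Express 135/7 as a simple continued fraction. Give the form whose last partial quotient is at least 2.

135 = 19*7 + 2
7 = 3*2 + 1
2 = 2*1 + 0  (stop)
So 135/7 = [19; 3, 2].

[19; 3, 2]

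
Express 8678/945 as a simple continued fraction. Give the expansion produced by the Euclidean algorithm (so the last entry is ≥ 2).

[9; 5, 2, 6, 6, 2]

8678 = 9·945 + 173
945 = 5·173 + 80
173 = 2·80 + 13
80 = 6·13 + 2
13 = 6·2 + 1
2 = 2·1 + 0  (stop)
So 8678/945 = [9; 5, 2, 6, 6, 2].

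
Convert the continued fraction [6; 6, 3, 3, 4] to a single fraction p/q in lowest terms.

Fold from the inside: start with 4/1.
  3 + 1/4 = 13/4
  3 + 4/13 = 43/13
  6 + 13/43 = 271/43
  6 + 43/271 = 1669/271

1669/271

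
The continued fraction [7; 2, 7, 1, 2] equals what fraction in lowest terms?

366/49

Fold from the inside: start with 2/1.
  1 + 1/2 = 3/2
  7 + 2/3 = 23/3
  2 + 3/23 = 49/23
  7 + 23/49 = 366/49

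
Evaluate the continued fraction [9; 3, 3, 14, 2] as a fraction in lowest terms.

Using pₖ = aₖpₖ₋₁ + pₖ₋₂ and qₖ = aₖqₖ₋₁ + qₖ₋₂:
  k=0: a=9, p=9, q=1
  k=1: a=3, p=28, q=3
  k=2: a=3, p=93, q=10
  k=3: a=14, p=1330, q=143
  k=4: a=2, p=2753, q=296

2753/296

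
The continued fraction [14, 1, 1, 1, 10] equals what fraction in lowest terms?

Fold from the inside: start with 10/1.
  1 + 1/10 = 11/10
  1 + 10/11 = 21/11
  1 + 11/21 = 32/21
  14 + 21/32 = 469/32

469/32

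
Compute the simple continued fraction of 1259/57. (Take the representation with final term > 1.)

[22; 11, 2, 2]

1259 = 22*57 + 5
57 = 11*5 + 2
5 = 2*2 + 1
2 = 2*1 + 0  (stop)
So 1259/57 = [22; 11, 2, 2].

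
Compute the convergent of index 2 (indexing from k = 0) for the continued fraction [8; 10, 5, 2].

Using pₖ = aₖpₖ₋₁ + pₖ₋₂, qₖ = aₖqₖ₋₁ + qₖ₋₂ (with p₋₁=1, p₋₂=0, q₋₁=0, q₋₂=1):
  k=0: a=8, p=8, q=1
  k=1: a=10, p=81, q=10
  k=2: a=5, p=413, q=51

413/51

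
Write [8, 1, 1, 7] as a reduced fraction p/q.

Fold from the inside: start with 7/1.
  1 + 1/7 = 8/7
  1 + 7/8 = 15/8
  8 + 8/15 = 128/15

128/15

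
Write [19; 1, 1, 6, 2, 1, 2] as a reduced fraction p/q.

Fold from the inside: start with 2/1.
  1 + 1/2 = 3/2
  2 + 2/3 = 8/3
  6 + 3/8 = 51/8
  1 + 8/51 = 59/51
  1 + 51/59 = 110/59
  19 + 59/110 = 2149/110

2149/110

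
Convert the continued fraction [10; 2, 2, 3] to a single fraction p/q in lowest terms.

Using pₖ = aₖpₖ₋₁ + pₖ₋₂ and qₖ = aₖqₖ₋₁ + qₖ₋₂:
  k=0: a=10, p=10, q=1
  k=1: a=2, p=21, q=2
  k=2: a=2, p=52, q=5
  k=3: a=3, p=177, q=17

177/17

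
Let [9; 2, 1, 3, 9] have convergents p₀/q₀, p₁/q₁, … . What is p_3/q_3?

103/11

Using pₖ = aₖpₖ₋₁ + pₖ₋₂, qₖ = aₖqₖ₋₁ + qₖ₋₂ (with p₋₁=1, p₋₂=0, q₋₁=0, q₋₂=1):
  k=0: a=9, p=9, q=1
  k=1: a=2, p=19, q=2
  k=2: a=1, p=28, q=3
  k=3: a=3, p=103, q=11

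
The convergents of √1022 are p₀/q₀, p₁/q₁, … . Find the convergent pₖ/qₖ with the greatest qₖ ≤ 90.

1023/32

√1022 = [31; 1, 30, 1, 62, …] (period length 4).
Convergents:
  p_0/q_0 = 31/1
  p_1/q_1 = 32/1
  p_2/q_2 = 991/31
  p_3/q_3 = 1023/32
  p_4/q_4 = 64417/2015
q_3 = 32 ≤ 90 < 2015 = q_4, so the answer is 1023/32.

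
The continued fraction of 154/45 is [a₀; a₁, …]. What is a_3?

1

154 = 3·45 + 19   →  a_0 = 3
45 = 2·19 + 7   →  a_1 = 2
19 = 2·7 + 5   →  a_2 = 2
7 = 1·5 + 2   →  a_3 = 1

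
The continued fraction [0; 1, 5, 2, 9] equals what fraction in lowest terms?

104/123

Fold from the inside: start with 9/1.
  2 + 1/9 = 19/9
  5 + 9/19 = 104/19
  1 + 19/104 = 123/104
  0 + 104/123 = 104/123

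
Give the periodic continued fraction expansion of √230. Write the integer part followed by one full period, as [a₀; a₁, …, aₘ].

a₀ = ⌊√230⌋ = 15.
With m₀=0, d₀=1 and mₖ₊₁ = dₖaₖ − mₖ, dₖ₊₁ = (n − mₖ₊₁²)/dₖ, aₖ₊₁ = ⌊(a₀+mₖ₊₁)/dₖ₊₁⌋:
  k=1: m=15, d=5, a=6
  k=2: m=15, d=1, a=30
d=1 and a=2a₀=30 at k=2, so the next step gives (m, d) = (15, 5) again — its k=1 value — and the period has length 2.

[15; 6, 30]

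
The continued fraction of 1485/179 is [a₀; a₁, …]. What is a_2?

2

1485 = 8·179 + 53   →  a_0 = 8
179 = 3·53 + 20   →  a_1 = 3
53 = 2·20 + 13   →  a_2 = 2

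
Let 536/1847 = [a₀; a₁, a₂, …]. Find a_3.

4

536 = 0·1847 + 536   →  a_0 = 0
1847 = 3·536 + 239   →  a_1 = 3
536 = 2·239 + 58   →  a_2 = 2
239 = 4·58 + 7   →  a_3 = 4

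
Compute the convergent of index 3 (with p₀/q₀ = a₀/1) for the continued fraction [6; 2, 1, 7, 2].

Using pₖ = aₖpₖ₋₁ + pₖ₋₂, qₖ = aₖqₖ₋₁ + qₖ₋₂ (with p₋₁=1, p₋₂=0, q₋₁=0, q₋₂=1):
  k=0: a=6, p=6, q=1
  k=1: a=2, p=13, q=2
  k=2: a=1, p=19, q=3
  k=3: a=7, p=146, q=23

146/23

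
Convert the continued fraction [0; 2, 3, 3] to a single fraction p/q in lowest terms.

Using pₖ = aₖpₖ₋₁ + pₖ₋₂ and qₖ = aₖqₖ₋₁ + qₖ₋₂:
  k=0: a=0, p=0, q=1
  k=1: a=2, p=1, q=2
  k=2: a=3, p=3, q=7
  k=3: a=3, p=10, q=23

10/23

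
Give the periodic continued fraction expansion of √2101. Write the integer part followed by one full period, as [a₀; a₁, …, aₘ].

[45; 1, 5, 8, 5, 1, 90]

a₀ = ⌊√2101⌋ = 45.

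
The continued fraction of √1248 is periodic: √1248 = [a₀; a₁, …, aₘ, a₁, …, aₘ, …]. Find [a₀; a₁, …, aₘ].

a₀ = ⌊√1248⌋ = 35.
With m₀=0, d₀=1 and mₖ₊₁ = dₖaₖ − mₖ, dₖ₊₁ = (n − mₖ₊₁²)/dₖ, aₖ₊₁ = ⌊(a₀+mₖ₊₁)/dₖ₊₁⌋:
  k=1: m=35, d=23, a=3
  k=2: m=34, d=4, a=17
  k=3: m=34, d=23, a=3
  k=4: m=35, d=1, a=70
d=1 and a=2a₀=70 at k=4, so the next step gives (m, d) = (35, 23) again — its k=1 value — and the period has length 4.

[35; 3, 17, 3, 70]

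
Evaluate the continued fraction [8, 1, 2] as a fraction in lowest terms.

26/3

Using pₖ = aₖpₖ₋₁ + pₖ₋₂ and qₖ = aₖqₖ₋₁ + qₖ₋₂:
  k=0: a=8, p=8, q=1
  k=1: a=1, p=9, q=1
  k=2: a=2, p=26, q=3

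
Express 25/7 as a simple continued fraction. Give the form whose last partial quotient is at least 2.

[3; 1, 1, 3]

25 = 3·7 + 4
7 = 1·4 + 3
4 = 1·3 + 1
3 = 3·1 + 0  (stop)
So 25/7 = [3; 1, 1, 3].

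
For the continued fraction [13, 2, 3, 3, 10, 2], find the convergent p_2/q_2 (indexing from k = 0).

Using pₖ = aₖpₖ₋₁ + pₖ₋₂, qₖ = aₖqₖ₋₁ + qₖ₋₂ (with p₋₁=1, p₋₂=0, q₋₁=0, q₋₂=1):
  k=0: a=13, p=13, q=1
  k=1: a=2, p=27, q=2
  k=2: a=3, p=94, q=7

94/7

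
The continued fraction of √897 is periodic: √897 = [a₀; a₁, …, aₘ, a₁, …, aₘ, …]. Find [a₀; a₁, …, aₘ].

[29; 1, 18, 1, 58]

a₀ = ⌊√897⌋ = 29.
With m₀=0, d₀=1 and mₖ₊₁ = dₖaₖ − mₖ, dₖ₊₁ = (n − mₖ₊₁²)/dₖ, aₖ₊₁ = ⌊(a₀+mₖ₊₁)/dₖ₊₁⌋:
  k=1: m=29, d=56, a=1
  k=2: m=27, d=3, a=18
  k=3: m=27, d=56, a=1
  k=4: m=29, d=1, a=58
d=1 and a=2a₀=58 at k=4, so the next step gives (m, d) = (29, 56) again — its k=1 value — and the period has length 4.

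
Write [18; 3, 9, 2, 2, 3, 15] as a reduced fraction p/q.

139265/7601

Using pₖ = aₖpₖ₋₁ + pₖ₋₂ and qₖ = aₖqₖ₋₁ + qₖ₋₂:
  k=0: a=18, p=18, q=1
  k=1: a=3, p=55, q=3
  k=2: a=9, p=513, q=28
  k=3: a=2, p=1081, q=59
  k=4: a=2, p=2675, q=146
  k=5: a=3, p=9106, q=497
  k=6: a=15, p=139265, q=7601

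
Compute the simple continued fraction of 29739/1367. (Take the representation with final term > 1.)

[21; 1, 3, 12, 2, 2, 5]

29739 = 21×1367 + 1032
1367 = 1×1032 + 335
1032 = 3×335 + 27
335 = 12×27 + 11
27 = 2×11 + 5
11 = 2×5 + 1
5 = 5×1 + 0  (stop)
So 29739/1367 = [21; 1, 3, 12, 2, 2, 5].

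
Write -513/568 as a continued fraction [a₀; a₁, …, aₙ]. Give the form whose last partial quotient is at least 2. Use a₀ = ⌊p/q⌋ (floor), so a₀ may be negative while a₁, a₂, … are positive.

-513 = -1×568 + 55
568 = 10×55 + 18
55 = 3×18 + 1
18 = 18×1 + 0  (stop)
So -513/568 = [-1; 10, 3, 18].

[-1; 10, 3, 18]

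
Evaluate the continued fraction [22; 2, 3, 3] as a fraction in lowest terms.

Fold from the inside: start with 3/1.
  3 + 1/3 = 10/3
  2 + 3/10 = 23/10
  22 + 10/23 = 516/23

516/23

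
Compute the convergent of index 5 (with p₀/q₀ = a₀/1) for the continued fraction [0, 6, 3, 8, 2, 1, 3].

Using pₖ = aₖpₖ₋₁ + pₖ₋₂, qₖ = aₖqₖ₋₁ + qₖ₋₂ (with p₋₁=1, p₋₂=0, q₋₁=0, q₋₂=1):
  k=0: a=0, p=0, q=1
  k=1: a=6, p=1, q=6
  k=2: a=3, p=3, q=19
  k=3: a=8, p=25, q=158
  k=4: a=2, p=53, q=335
  k=5: a=1, p=78, q=493

78/493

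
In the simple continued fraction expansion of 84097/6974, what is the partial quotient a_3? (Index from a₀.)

2

84097 = 12·6974 + 409   →  a_0 = 12
6974 = 17·409 + 21   →  a_1 = 17
409 = 19·21 + 10   →  a_2 = 19
21 = 2·10 + 1   →  a_3 = 2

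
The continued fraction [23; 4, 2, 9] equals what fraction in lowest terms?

1974/85

Fold from the inside: start with 9/1.
  2 + 1/9 = 19/9
  4 + 9/19 = 85/19
  23 + 19/85 = 1974/85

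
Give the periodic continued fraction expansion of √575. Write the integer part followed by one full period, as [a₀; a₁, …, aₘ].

[23; 1, 46]

a₀ = ⌊√575⌋ = 23.
With m₀=0, d₀=1 and mₖ₊₁ = dₖaₖ − mₖ, dₖ₊₁ = (n − mₖ₊₁²)/dₖ, aₖ₊₁ = ⌊(a₀+mₖ₊₁)/dₖ₊₁⌋:
  k=1: m=23, d=46, a=1
  k=2: m=23, d=1, a=46
d=1 and a=2a₀=46 at k=2, so the next step gives (m, d) = (23, 46) again — its k=1 value — and the period has length 2.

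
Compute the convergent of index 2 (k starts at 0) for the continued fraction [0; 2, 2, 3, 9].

Using pₖ = aₖpₖ₋₁ + pₖ₋₂, qₖ = aₖqₖ₋₁ + qₖ₋₂ (with p₋₁=1, p₋₂=0, q₋₁=0, q₋₂=1):
  k=0: a=0, p=0, q=1
  k=1: a=2, p=1, q=2
  k=2: a=2, p=2, q=5

2/5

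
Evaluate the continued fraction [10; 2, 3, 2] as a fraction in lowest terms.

Fold from the inside: start with 2/1.
  3 + 1/2 = 7/2
  2 + 2/7 = 16/7
  10 + 7/16 = 167/16

167/16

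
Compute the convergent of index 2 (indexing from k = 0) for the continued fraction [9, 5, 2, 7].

Using pₖ = aₖpₖ₋₁ + pₖ₋₂, qₖ = aₖqₖ₋₁ + qₖ₋₂ (with p₋₁=1, p₋₂=0, q₋₁=0, q₋₂=1):
  k=0: a=9, p=9, q=1
  k=1: a=5, p=46, q=5
  k=2: a=2, p=101, q=11

101/11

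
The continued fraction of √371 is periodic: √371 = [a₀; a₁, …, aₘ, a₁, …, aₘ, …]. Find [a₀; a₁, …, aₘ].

a₀ = ⌊√371⌋ = 19.

[19; 3, 1, 4, 1, 3, 38]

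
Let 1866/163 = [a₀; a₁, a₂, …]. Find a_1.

1866 = 11·163 + 73   →  a_0 = 11
163 = 2·73 + 17   →  a_1 = 2

2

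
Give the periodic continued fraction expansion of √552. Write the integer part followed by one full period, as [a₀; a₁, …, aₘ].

[23; 2, 46]

a₀ = ⌊√552⌋ = 23.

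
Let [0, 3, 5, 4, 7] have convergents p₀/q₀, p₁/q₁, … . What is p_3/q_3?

Using pₖ = aₖpₖ₋₁ + pₖ₋₂, qₖ = aₖqₖ₋₁ + qₖ₋₂ (with p₋₁=1, p₋₂=0, q₋₁=0, q₋₂=1):
  k=0: a=0, p=0, q=1
  k=1: a=3, p=1, q=3
  k=2: a=5, p=5, q=16
  k=3: a=4, p=21, q=67

21/67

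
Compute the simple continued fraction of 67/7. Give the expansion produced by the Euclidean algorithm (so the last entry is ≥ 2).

67 = 9×7 + 4
7 = 1×4 + 3
4 = 1×3 + 1
3 = 3×1 + 0  (stop)
So 67/7 = [9; 1, 1, 3].

[9; 1, 1, 3]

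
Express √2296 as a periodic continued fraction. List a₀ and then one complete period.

a₀ = ⌊√2296⌋ = 47.

[47; 1, 10, 1, 94]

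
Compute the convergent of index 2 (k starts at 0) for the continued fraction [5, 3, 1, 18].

Using pₖ = aₖpₖ₋₁ + pₖ₋₂, qₖ = aₖqₖ₋₁ + qₖ₋₂ (with p₋₁=1, p₋₂=0, q₋₁=0, q₋₂=1):
  k=0: a=5, p=5, q=1
  k=1: a=3, p=16, q=3
  k=2: a=1, p=21, q=4

21/4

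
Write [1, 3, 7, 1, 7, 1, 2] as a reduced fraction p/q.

Using pₖ = aₖpₖ₋₁ + pₖ₋₂ and qₖ = aₖqₖ₋₁ + qₖ₋₂:
  k=0: a=1, p=1, q=1
  k=1: a=3, p=4, q=3
  k=2: a=7, p=29, q=22
  k=3: a=1, p=33, q=25
  k=4: a=7, p=260, q=197
  k=5: a=1, p=293, q=222
  k=6: a=2, p=846, q=641

846/641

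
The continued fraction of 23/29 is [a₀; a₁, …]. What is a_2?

23 = 0·29 + 23   →  a_0 = 0
29 = 1·23 + 6   →  a_1 = 1
23 = 3·6 + 5   →  a_2 = 3

3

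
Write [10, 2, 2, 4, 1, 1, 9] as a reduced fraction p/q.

Using pₖ = aₖpₖ₋₁ + pₖ₋₂ and qₖ = aₖqₖ₋₁ + qₖ₋₂:
  k=0: a=10, p=10, q=1
  k=1: a=2, p=21, q=2
  k=2: a=2, p=52, q=5
  k=3: a=4, p=229, q=22
  k=4: a=1, p=281, q=27
  k=5: a=1, p=510, q=49
  k=6: a=9, p=4871, q=468

4871/468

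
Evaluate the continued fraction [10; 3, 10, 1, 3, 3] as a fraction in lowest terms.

Fold from the inside: start with 3/1.
  3 + 1/3 = 10/3
  1 + 3/10 = 13/10
  10 + 10/13 = 140/13
  3 + 13/140 = 433/140
  10 + 140/433 = 4470/433

4470/433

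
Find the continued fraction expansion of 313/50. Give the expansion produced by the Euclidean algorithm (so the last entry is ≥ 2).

313 = 6×50 + 13
50 = 3×13 + 11
13 = 1×11 + 2
11 = 5×2 + 1
2 = 2×1 + 0  (stop)
So 313/50 = [6; 3, 1, 5, 2].

[6; 3, 1, 5, 2]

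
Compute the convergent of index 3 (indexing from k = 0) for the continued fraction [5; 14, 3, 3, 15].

Using pₖ = aₖpₖ₋₁ + pₖ₋₂, qₖ = aₖqₖ₋₁ + qₖ₋₂ (with p₋₁=1, p₋₂=0, q₋₁=0, q₋₂=1):
  k=0: a=5, p=5, q=1
  k=1: a=14, p=71, q=14
  k=2: a=3, p=218, q=43
  k=3: a=3, p=725, q=143

725/143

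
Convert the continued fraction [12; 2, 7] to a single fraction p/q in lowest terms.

187/15

Using pₖ = aₖpₖ₋₁ + pₖ₋₂ and qₖ = aₖqₖ₋₁ + qₖ₋₂:
  k=0: a=12, p=12, q=1
  k=1: a=2, p=25, q=2
  k=2: a=7, p=187, q=15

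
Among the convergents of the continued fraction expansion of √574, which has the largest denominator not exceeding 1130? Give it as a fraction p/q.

27001/1127

√574 = [23; 1, 22, 1, 46, …] (period length 4).
Convergents:
  p_0/q_0 = 23/1
  p_1/q_1 = 24/1
  p_2/q_2 = 551/23
  p_3/q_3 = 575/24
  p_4/q_4 = 27001/1127
  p_5/q_5 = 27576/1151
q_4 = 1127 ≤ 1130 < 1151 = q_5, so the answer is 27001/1127.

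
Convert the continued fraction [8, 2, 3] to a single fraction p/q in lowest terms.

Using pₖ = aₖpₖ₋₁ + pₖ₋₂ and qₖ = aₖqₖ₋₁ + qₖ₋₂:
  k=0: a=8, p=8, q=1
  k=1: a=2, p=17, q=2
  k=2: a=3, p=59, q=7

59/7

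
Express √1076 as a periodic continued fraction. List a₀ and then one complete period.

a₀ = ⌊√1076⌋ = 32.
With m₀=0, d₀=1 and mₖ₊₁ = dₖaₖ − mₖ, dₖ₊₁ = (n − mₖ₊₁²)/dₖ, aₖ₊₁ = ⌊(a₀+mₖ₊₁)/dₖ₊₁⌋:
  k=1: m=32, d=52, a=1
  k=2: m=20, d=13, a=4
  k=3: m=32, d=4, a=16
  k=4: m=32, d=13, a=4
  k=5: m=20, d=52, a=1
  k=6: m=32, d=1, a=64
d=1 and a=2a₀=64 at k=6, so the next step gives (m, d) = (32, 52) again — its k=1 value — and the period has length 6.

[32; 1, 4, 16, 4, 1, 64]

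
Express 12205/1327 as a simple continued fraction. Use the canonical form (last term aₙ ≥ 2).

[9; 5, 15, 2, 2, 3]

12205 = 9*1327 + 262
1327 = 5*262 + 17
262 = 15*17 + 7
17 = 2*7 + 3
7 = 2*3 + 1
3 = 3*1 + 0  (stop)
So 12205/1327 = [9; 5, 15, 2, 2, 3].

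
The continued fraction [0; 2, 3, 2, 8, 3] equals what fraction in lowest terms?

Using pₖ = aₖpₖ₋₁ + pₖ₋₂ and qₖ = aₖqₖ₋₁ + qₖ₋₂:
  k=0: a=0, p=0, q=1
  k=1: a=2, p=1, q=2
  k=2: a=3, p=3, q=7
  k=3: a=2, p=7, q=16
  k=4: a=8, p=59, q=135
  k=5: a=3, p=184, q=421

184/421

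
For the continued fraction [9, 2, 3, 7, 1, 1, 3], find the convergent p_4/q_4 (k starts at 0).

547/58

Using pₖ = aₖpₖ₋₁ + pₖ₋₂, qₖ = aₖqₖ₋₁ + qₖ₋₂ (with p₋₁=1, p₋₂=0, q₋₁=0, q₋₂=1):
  k=0: a=9, p=9, q=1
  k=1: a=2, p=19, q=2
  k=2: a=3, p=66, q=7
  k=3: a=7, p=481, q=51
  k=4: a=1, p=547, q=58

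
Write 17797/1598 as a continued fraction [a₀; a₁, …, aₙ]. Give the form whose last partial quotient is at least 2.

[11; 7, 3, 2, 1, 2, 2, 3]

17797 = 11×1598 + 219
1598 = 7×219 + 65
219 = 3×65 + 24
65 = 2×24 + 17
24 = 1×17 + 7
17 = 2×7 + 3
7 = 2×3 + 1
3 = 3×1 + 0  (stop)
So 17797/1598 = [11; 7, 3, 2, 1, 2, 2, 3].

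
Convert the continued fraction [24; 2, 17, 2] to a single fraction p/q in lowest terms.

Fold from the inside: start with 2/1.
  17 + 1/2 = 35/2
  2 + 2/35 = 72/35
  24 + 35/72 = 1763/72

1763/72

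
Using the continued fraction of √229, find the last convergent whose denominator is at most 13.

√229 = [15; 7, 1, 1, 7, 30, …] (period length 5).
Convergents:
  p_0/q_0 = 15/1
  p_1/q_1 = 106/7
  p_2/q_2 = 121/8
  p_3/q_3 = 227/15
q_2 = 8 ≤ 13 < 15 = q_3, so the answer is 121/8.

121/8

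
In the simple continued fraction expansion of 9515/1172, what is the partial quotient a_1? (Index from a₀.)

8

9515 = 8·1172 + 139   →  a_0 = 8
1172 = 8·139 + 60   →  a_1 = 8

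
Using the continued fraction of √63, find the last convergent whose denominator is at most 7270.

32257/4064

√63 = [7; 1, 14, …] (period length 2).
Convergents:
  p_0/q_0 = 7/1
  p_1/q_1 = 8/1
  p_2/q_2 = 119/15
  p_3/q_3 = 127/16
  p_4/q_4 = 1897/239
  p_5/q_5 = 2024/255
  p_6/q_6 = 30233/3809
  p_7/q_7 = 32257/4064
  p_8/q_8 = 481831/60705
q_7 = 4064 ≤ 7270 < 60705 = q_8, so the answer is 32257/4064.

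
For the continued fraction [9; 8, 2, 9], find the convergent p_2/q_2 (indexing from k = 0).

155/17

Using pₖ = aₖpₖ₋₁ + pₖ₋₂, qₖ = aₖqₖ₋₁ + qₖ₋₂ (with p₋₁=1, p₋₂=0, q₋₁=0, q₋₂=1):
  k=0: a=9, p=9, q=1
  k=1: a=8, p=73, q=8
  k=2: a=2, p=155, q=17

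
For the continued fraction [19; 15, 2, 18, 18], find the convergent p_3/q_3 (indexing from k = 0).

Using pₖ = aₖpₖ₋₁ + pₖ₋₂, qₖ = aₖqₖ₋₁ + qₖ₋₂ (with p₋₁=1, p₋₂=0, q₋₁=0, q₋₂=1):
  k=0: a=19, p=19, q=1
  k=1: a=15, p=286, q=15
  k=2: a=2, p=591, q=31
  k=3: a=18, p=10924, q=573

10924/573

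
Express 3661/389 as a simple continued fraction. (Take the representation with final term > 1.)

3661 = 9·389 + 160
389 = 2·160 + 69
160 = 2·69 + 22
69 = 3·22 + 3
22 = 7·3 + 1
3 = 3·1 + 0  (stop)
So 3661/389 = [9; 2, 2, 3, 7, 3].

[9; 2, 2, 3, 7, 3]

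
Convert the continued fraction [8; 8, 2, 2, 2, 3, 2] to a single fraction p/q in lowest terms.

Fold from the inside: start with 2/1.
  3 + 1/2 = 7/2
  2 + 2/7 = 16/7
  2 + 7/16 = 39/16
  2 + 16/39 = 94/39
  8 + 39/94 = 791/94
  8 + 94/791 = 6422/791

6422/791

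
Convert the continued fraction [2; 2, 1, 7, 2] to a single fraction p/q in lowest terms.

115/49

Fold from the inside: start with 2/1.
  7 + 1/2 = 15/2
  1 + 2/15 = 17/15
  2 + 15/17 = 49/17
  2 + 17/49 = 115/49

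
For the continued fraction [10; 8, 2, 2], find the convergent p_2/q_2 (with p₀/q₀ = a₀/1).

172/17

Using pₖ = aₖpₖ₋₁ + pₖ₋₂, qₖ = aₖqₖ₋₁ + qₖ₋₂ (with p₋₁=1, p₋₂=0, q₋₁=0, q₋₂=1):
  k=0: a=10, p=10, q=1
  k=1: a=8, p=81, q=8
  k=2: a=2, p=172, q=17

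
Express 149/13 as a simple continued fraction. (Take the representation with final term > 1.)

149 = 11*13 + 6
13 = 2*6 + 1
6 = 6*1 + 0  (stop)
So 149/13 = [11; 2, 6].

[11; 2, 6]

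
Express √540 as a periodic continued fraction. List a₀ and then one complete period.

a₀ = ⌊√540⌋ = 23.
With m₀=0, d₀=1 and mₖ₊₁ = dₖaₖ − mₖ, dₖ₊₁ = (n − mₖ₊₁²)/dₖ, aₖ₊₁ = ⌊(a₀+mₖ₊₁)/dₖ₊₁⌋:
  k=1: m=23, d=11, a=4
  k=2: m=21, d=9, a=4
  k=3: m=15, d=35, a=1
  k=4: m=20, d=4, a=10
  k=5: m=20, d=35, a=1
  k=6: m=15, d=9, a=4
  k=7: m=21, d=11, a=4
  k=8: m=23, d=1, a=46
d=1 and a=2a₀=46 at k=8, so the next step gives (m, d) = (23, 11) again — its k=1 value — and the period has length 8.

[23; 4, 4, 1, 10, 1, 4, 4, 46]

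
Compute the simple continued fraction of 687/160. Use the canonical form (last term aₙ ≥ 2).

[4; 3, 2, 2, 9]

687 = 4×160 + 47
160 = 3×47 + 19
47 = 2×19 + 9
19 = 2×9 + 1
9 = 9×1 + 0  (stop)
So 687/160 = [4; 3, 2, 2, 9].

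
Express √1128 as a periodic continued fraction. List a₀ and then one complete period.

[33; 1, 1, 2, 2, 2, 1, 1, 66]

a₀ = ⌊√1128⌋ = 33.
With m₀=0, d₀=1 and mₖ₊₁ = dₖaₖ − mₖ, dₖ₊₁ = (n − mₖ₊₁²)/dₖ, aₖ₊₁ = ⌊(a₀+mₖ₊₁)/dₖ₊₁⌋:
  k=1: m=33, d=39, a=1
  k=2: m=6, d=28, a=1
  k=3: m=22, d=23, a=2
  k=4: m=24, d=24, a=2
  k=5: m=24, d=23, a=2
  k=6: m=22, d=28, a=1
  k=7: m=6, d=39, a=1
  k=8: m=33, d=1, a=66
d=1 and a=2a₀=66 at k=8, so the next step gives (m, d) = (33, 39) again — its k=1 value — and the period has length 8.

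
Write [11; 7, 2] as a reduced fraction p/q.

Fold from the inside: start with 2/1.
  7 + 1/2 = 15/2
  11 + 2/15 = 167/15

167/15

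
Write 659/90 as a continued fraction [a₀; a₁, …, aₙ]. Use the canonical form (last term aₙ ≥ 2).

659 = 7×90 + 29
90 = 3×29 + 3
29 = 9×3 + 2
3 = 1×2 + 1
2 = 2×1 + 0  (stop)
So 659/90 = [7; 3, 9, 1, 2].

[7; 3, 9, 1, 2]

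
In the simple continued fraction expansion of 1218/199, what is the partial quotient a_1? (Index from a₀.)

8

1218 = 6·199 + 24   →  a_0 = 6
199 = 8·24 + 7   →  a_1 = 8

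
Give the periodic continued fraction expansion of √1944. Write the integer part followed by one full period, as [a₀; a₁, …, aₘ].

a₀ = ⌊√1944⌋ = 44.
With m₀=0, d₀=1 and mₖ₊₁ = dₖaₖ − mₖ, dₖ₊₁ = (n − mₖ₊₁²)/dₖ, aₖ₊₁ = ⌊(a₀+mₖ₊₁)/dₖ₊₁⌋:
  k=1: m=44, d=8, a=11
  k=2: m=44, d=1, a=88
d=1 and a=2a₀=88 at k=2, so the next step gives (m, d) = (44, 8) again — its k=1 value — and the period has length 2.

[44; 11, 88]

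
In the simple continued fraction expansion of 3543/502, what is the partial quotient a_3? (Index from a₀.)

4

3543 = 7·502 + 29   →  a_0 = 7
502 = 17·29 + 9   →  a_1 = 17
29 = 3·9 + 2   →  a_2 = 3
9 = 4·2 + 1   →  a_3 = 4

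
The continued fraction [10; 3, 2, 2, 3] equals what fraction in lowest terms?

Using pₖ = aₖpₖ₋₁ + pₖ₋₂ and qₖ = aₖqₖ₋₁ + qₖ₋₂:
  k=0: a=10, p=10, q=1
  k=1: a=3, p=31, q=3
  k=2: a=2, p=72, q=7
  k=3: a=2, p=175, q=17
  k=4: a=3, p=597, q=58

597/58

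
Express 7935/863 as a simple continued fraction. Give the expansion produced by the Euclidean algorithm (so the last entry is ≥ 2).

7935 = 9·863 + 168
863 = 5·168 + 23
168 = 7·23 + 7
23 = 3·7 + 2
7 = 3·2 + 1
2 = 2·1 + 0  (stop)
So 7935/863 = [9; 5, 7, 3, 3, 2].

[9; 5, 7, 3, 3, 2]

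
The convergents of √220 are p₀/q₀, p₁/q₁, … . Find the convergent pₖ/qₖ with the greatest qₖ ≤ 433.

2655/179

√220 = [14; 1, 4, 1, 28, …] (period length 4).
Convergents:
  p_0/q_0 = 14/1
  p_1/q_1 = 15/1
  p_2/q_2 = 74/5
  p_3/q_3 = 89/6
  p_4/q_4 = 2566/173
  p_5/q_5 = 2655/179
  p_6/q_6 = 13186/889
q_5 = 179 ≤ 433 < 889 = q_6, so the answer is 2655/179.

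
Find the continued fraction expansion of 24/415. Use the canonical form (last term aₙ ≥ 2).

24 = 0·415 + 24
415 = 17·24 + 7
24 = 3·7 + 3
7 = 2·3 + 1
3 = 3·1 + 0  (stop)
So 24/415 = [0; 17, 3, 2, 3].

[0; 17, 3, 2, 3]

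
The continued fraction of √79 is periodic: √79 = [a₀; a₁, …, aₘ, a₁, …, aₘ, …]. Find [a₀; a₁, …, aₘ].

a₀ = ⌊√79⌋ = 8.
With m₀=0, d₀=1 and mₖ₊₁ = dₖaₖ − mₖ, dₖ₊₁ = (n − mₖ₊₁²)/dₖ, aₖ₊₁ = ⌊(a₀+mₖ₊₁)/dₖ₊₁⌋:
  k=1: m=8, d=15, a=1
  k=2: m=7, d=2, a=7
  k=3: m=7, d=15, a=1
  k=4: m=8, d=1, a=16
d=1 and a=2a₀=16 at k=4, so the next step gives (m, d) = (8, 15) again — its k=1 value — and the period has length 4.

[8; 1, 7, 1, 16]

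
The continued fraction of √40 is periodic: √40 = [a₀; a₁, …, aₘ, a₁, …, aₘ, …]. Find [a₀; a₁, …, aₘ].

[6; 3, 12]

a₀ = ⌊√40⌋ = 6.
With m₀=0, d₀=1 and mₖ₊₁ = dₖaₖ − mₖ, dₖ₊₁ = (n − mₖ₊₁²)/dₖ, aₖ₊₁ = ⌊(a₀+mₖ₊₁)/dₖ₊₁⌋:
  k=1: m=6, d=4, a=3
  k=2: m=6, d=1, a=12
d=1 and a=2a₀=12 at k=2, so the next step gives (m, d) = (6, 4) again — its k=1 value — and the period has length 2.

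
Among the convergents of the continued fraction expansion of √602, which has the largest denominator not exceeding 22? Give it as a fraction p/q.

√602 = [24; 1, 1, 6, 1, 1, 48, …] (period length 6).
Convergents:
  p_0/q_0 = 24/1
  p_1/q_1 = 25/1
  p_2/q_2 = 49/2
  p_3/q_3 = 319/13
  p_4/q_4 = 368/15
  p_5/q_5 = 687/28
q_4 = 15 ≤ 22 < 28 = q_5, so the answer is 368/15.

368/15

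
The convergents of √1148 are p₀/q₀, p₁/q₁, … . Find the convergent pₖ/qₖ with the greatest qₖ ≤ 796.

19550/577

√1148 = [33; 1, 7, 2, 16, 2, 7, 1, 66, …] (period length 8).
Convergents:
  p_0/q_0 = 33/1
  p_1/q_1 = 34/1
  p_2/q_2 = 271/8
  p_3/q_3 = 576/17
  p_4/q_4 = 9487/280
  p_5/q_5 = 19550/577
  p_6/q_6 = 146337/4319
q_5 = 577 ≤ 796 < 4319 = q_6, so the answer is 19550/577.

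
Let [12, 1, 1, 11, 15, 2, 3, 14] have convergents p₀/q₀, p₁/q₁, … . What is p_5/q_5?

Using pₖ = aₖpₖ₋₁ + pₖ₋₂, qₖ = aₖqₖ₋₁ + qₖ₋₂ (with p₋₁=1, p₋₂=0, q₋₁=0, q₋₂=1):
  k=0: a=12, p=12, q=1
  k=1: a=1, p=13, q=1
  k=2: a=1, p=25, q=2
  k=3: a=11, p=288, q=23
  k=4: a=15, p=4345, q=347
  k=5: a=2, p=8978, q=717

8978/717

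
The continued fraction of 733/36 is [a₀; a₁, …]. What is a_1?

733 = 20·36 + 13   →  a_0 = 20
36 = 2·13 + 10   →  a_1 = 2

2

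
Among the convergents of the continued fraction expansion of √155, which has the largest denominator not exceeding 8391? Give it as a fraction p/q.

√155 = [12; 2, 4, 2, 24, …] (period length 4).
Convergents:
  p_0/q_0 = 12/1
  p_1/q_1 = 25/2
  p_2/q_2 = 112/9
  p_3/q_3 = 249/20
  p_4/q_4 = 6088/489
  p_5/q_5 = 12425/998
  p_6/q_6 = 55788/4481
  p_7/q_7 = 124001/9960
q_6 = 4481 ≤ 8391 < 9960 = q_7, so the answer is 55788/4481.

55788/4481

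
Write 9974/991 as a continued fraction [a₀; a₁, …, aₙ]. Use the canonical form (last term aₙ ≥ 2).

9974 = 10×991 + 64
991 = 15×64 + 31
64 = 2×31 + 2
31 = 15×2 + 1
2 = 2×1 + 0  (stop)
So 9974/991 = [10; 15, 2, 15, 2].

[10; 15, 2, 15, 2]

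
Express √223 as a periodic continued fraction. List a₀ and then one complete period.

[14; 1, 13, 1, 28]

a₀ = ⌊√223⌋ = 14.
With m₀=0, d₀=1 and mₖ₊₁ = dₖaₖ − mₖ, dₖ₊₁ = (n − mₖ₊₁²)/dₖ, aₖ₊₁ = ⌊(a₀+mₖ₊₁)/dₖ₊₁⌋:
  k=1: m=14, d=27, a=1
  k=2: m=13, d=2, a=13
  k=3: m=13, d=27, a=1
  k=4: m=14, d=1, a=28
d=1 and a=2a₀=28 at k=4, so the next step gives (m, d) = (14, 27) again — its k=1 value — and the period has length 4.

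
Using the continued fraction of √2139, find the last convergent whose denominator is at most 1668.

68449/1480

√2139 = [46; 4, 92, …] (period length 2).
Convergents:
  p_0/q_0 = 46/1
  p_1/q_1 = 185/4
  p_2/q_2 = 17066/369
  p_3/q_3 = 68449/1480
  p_4/q_4 = 6314374/136529
q_3 = 1480 ≤ 1668 < 136529 = q_4, so the answer is 68449/1480.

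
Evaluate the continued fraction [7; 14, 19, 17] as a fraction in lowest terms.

Fold from the inside: start with 17/1.
  19 + 1/17 = 324/17
  14 + 17/324 = 4553/324
  7 + 324/4553 = 32195/4553

32195/4553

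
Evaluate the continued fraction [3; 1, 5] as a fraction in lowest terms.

23/6

Fold from the inside: start with 5/1.
  1 + 1/5 = 6/5
  3 + 5/6 = 23/6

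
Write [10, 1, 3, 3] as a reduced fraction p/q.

Fold from the inside: start with 3/1.
  3 + 1/3 = 10/3
  1 + 3/10 = 13/10
  10 + 10/13 = 140/13

140/13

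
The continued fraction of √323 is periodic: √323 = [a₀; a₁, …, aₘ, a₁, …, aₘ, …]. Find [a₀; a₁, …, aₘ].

a₀ = ⌊√323⌋ = 17.
With m₀=0, d₀=1 and mₖ₊₁ = dₖaₖ − mₖ, dₖ₊₁ = (n − mₖ₊₁²)/dₖ, aₖ₊₁ = ⌊(a₀+mₖ₊₁)/dₖ₊₁⌋:
  k=1: m=17, d=34, a=1
  k=2: m=17, d=1, a=34
d=1 and a=2a₀=34 at k=2, so the next step gives (m, d) = (17, 34) again — its k=1 value — and the period has length 2.

[17; 1, 34]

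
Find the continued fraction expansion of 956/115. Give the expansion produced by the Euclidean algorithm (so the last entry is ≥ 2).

[8; 3, 5, 7]

956 = 8*115 + 36
115 = 3*36 + 7
36 = 5*7 + 1
7 = 7*1 + 0  (stop)
So 956/115 = [8; 3, 5, 7].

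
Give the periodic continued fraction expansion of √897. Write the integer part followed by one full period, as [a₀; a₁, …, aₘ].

[29; 1, 18, 1, 58]

a₀ = ⌊√897⌋ = 29.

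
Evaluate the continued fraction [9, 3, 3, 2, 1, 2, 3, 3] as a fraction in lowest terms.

9201/989

Using pₖ = aₖpₖ₋₁ + pₖ₋₂ and qₖ = aₖqₖ₋₁ + qₖ₋₂:
  k=0: a=9, p=9, q=1
  k=1: a=3, p=28, q=3
  k=2: a=3, p=93, q=10
  k=3: a=2, p=214, q=23
  k=4: a=1, p=307, q=33
  k=5: a=2, p=828, q=89
  k=6: a=3, p=2791, q=300
  k=7: a=3, p=9201, q=989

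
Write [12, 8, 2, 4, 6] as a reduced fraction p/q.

5732/473

Fold from the inside: start with 6/1.
  4 + 1/6 = 25/6
  2 + 6/25 = 56/25
  8 + 25/56 = 473/56
  12 + 56/473 = 5732/473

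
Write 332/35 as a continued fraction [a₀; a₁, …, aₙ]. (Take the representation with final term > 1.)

[9; 2, 17]

332 = 9*35 + 17
35 = 2*17 + 1
17 = 17*1 + 0  (stop)
So 332/35 = [9; 2, 17].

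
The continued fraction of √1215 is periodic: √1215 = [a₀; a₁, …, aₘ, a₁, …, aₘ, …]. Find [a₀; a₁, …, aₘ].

a₀ = ⌊√1215⌋ = 34.

[34; 1, 5, 1, 68]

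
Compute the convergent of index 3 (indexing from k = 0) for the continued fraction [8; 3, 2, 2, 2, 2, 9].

141/17

Using pₖ = aₖpₖ₋₁ + pₖ₋₂, qₖ = aₖqₖ₋₁ + qₖ₋₂ (with p₋₁=1, p₋₂=0, q₋₁=0, q₋₂=1):
  k=0: a=8, p=8, q=1
  k=1: a=3, p=25, q=3
  k=2: a=2, p=58, q=7
  k=3: a=2, p=141, q=17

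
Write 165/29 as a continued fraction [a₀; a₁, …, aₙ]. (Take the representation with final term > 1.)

165 = 5*29 + 20
29 = 1*20 + 9
20 = 2*9 + 2
9 = 4*2 + 1
2 = 2*1 + 0  (stop)
So 165/29 = [5; 1, 2, 4, 2].

[5; 1, 2, 4, 2]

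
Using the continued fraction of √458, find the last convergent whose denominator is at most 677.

√458 = [21; 2, 2, 42, …] (period length 3).
Convergents:
  p_0/q_0 = 21/1
  p_1/q_1 = 43/2
  p_2/q_2 = 107/5
  p_3/q_3 = 4537/212
  p_4/q_4 = 9181/429
  p_5/q_5 = 22899/1070
q_4 = 429 ≤ 677 < 1070 = q_5, so the answer is 9181/429.

9181/429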